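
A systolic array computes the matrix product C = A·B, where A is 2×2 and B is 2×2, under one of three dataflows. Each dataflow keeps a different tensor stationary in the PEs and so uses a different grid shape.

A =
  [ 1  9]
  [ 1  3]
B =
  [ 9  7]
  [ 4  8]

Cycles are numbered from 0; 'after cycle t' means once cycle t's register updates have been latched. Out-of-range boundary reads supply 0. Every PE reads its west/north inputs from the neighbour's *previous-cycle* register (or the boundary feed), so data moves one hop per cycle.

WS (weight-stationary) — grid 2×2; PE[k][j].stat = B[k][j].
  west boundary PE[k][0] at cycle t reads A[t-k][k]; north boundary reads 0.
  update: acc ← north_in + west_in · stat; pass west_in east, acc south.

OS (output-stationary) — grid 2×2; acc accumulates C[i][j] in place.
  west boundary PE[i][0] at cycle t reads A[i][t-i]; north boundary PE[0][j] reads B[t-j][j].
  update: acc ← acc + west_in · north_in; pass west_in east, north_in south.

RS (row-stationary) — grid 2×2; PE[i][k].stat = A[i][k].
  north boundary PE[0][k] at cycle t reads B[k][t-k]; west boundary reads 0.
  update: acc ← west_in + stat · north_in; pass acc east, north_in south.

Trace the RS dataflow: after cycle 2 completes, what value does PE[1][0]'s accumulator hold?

PE[1][0].acc = 7

RS (2×2). Following PE[1][0] plus its west/north inputs:
  0: (0,0).acc=9  regs=<9,9>
  0: (1,0).acc=0  regs=<0,0>
  1: (0,0).acc=7  regs=<7,7>
  1: (1,0).acc=9  regs=<9,9>
  2: (0,0).acc=0  regs=<0,0>
  2: (1,0).acc=7  regs=<7,7>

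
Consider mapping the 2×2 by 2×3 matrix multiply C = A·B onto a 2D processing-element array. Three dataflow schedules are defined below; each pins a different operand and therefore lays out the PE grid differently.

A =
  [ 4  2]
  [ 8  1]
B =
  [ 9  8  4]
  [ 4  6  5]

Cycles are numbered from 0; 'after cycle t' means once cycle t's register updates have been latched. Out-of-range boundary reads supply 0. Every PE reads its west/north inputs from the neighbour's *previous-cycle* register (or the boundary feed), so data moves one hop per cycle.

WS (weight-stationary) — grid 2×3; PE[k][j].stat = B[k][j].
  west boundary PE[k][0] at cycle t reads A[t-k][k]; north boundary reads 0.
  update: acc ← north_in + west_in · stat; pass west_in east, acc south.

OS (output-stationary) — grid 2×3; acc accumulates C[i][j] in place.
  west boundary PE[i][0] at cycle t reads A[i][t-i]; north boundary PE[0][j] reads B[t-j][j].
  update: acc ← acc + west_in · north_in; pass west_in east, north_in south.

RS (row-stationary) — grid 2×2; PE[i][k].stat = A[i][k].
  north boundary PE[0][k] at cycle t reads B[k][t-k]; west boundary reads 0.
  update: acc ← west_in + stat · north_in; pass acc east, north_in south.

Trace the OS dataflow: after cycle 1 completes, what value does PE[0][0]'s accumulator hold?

PE[0][0].acc = 44

OS 2×3: PE[0][0] cycle-by-cycle (with neighbour feeds):
  @0  [0,0]  acc 36  |  →4  ↓9
  @1  [0,0]  acc 44  |  →2  ↓4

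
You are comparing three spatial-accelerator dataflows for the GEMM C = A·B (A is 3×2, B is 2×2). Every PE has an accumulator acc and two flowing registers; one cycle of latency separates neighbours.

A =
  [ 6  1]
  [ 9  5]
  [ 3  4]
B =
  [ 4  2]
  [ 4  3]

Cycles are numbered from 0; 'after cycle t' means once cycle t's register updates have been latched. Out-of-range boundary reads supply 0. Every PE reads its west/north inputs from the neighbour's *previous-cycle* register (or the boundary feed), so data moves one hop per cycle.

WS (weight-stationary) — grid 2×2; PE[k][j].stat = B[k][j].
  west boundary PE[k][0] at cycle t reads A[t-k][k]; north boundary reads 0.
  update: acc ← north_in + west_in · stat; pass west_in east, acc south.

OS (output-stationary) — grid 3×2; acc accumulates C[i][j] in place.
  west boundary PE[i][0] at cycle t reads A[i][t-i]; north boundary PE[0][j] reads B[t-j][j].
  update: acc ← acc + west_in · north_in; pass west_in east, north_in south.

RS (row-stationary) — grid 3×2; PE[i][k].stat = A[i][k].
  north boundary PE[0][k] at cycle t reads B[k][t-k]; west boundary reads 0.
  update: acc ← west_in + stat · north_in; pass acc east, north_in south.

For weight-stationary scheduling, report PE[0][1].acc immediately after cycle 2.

WS (2×2). Following PE[0][1] plus its west/north inputs:
  after 0 — PE[0][0] acc=24, pass-E 6, pass-S 24
  after 0 — PE[0][1] acc=0, pass-E 0, pass-S 0
  after 1 — PE[0][0] acc=36, pass-E 9, pass-S 36
  after 1 — PE[0][1] acc=12, pass-E 6, pass-S 12
  after 2 — PE[0][0] acc=12, pass-E 3, pass-S 12
  after 2 — PE[0][1] acc=18, pass-E 9, pass-S 18

PE[0][1].acc = 18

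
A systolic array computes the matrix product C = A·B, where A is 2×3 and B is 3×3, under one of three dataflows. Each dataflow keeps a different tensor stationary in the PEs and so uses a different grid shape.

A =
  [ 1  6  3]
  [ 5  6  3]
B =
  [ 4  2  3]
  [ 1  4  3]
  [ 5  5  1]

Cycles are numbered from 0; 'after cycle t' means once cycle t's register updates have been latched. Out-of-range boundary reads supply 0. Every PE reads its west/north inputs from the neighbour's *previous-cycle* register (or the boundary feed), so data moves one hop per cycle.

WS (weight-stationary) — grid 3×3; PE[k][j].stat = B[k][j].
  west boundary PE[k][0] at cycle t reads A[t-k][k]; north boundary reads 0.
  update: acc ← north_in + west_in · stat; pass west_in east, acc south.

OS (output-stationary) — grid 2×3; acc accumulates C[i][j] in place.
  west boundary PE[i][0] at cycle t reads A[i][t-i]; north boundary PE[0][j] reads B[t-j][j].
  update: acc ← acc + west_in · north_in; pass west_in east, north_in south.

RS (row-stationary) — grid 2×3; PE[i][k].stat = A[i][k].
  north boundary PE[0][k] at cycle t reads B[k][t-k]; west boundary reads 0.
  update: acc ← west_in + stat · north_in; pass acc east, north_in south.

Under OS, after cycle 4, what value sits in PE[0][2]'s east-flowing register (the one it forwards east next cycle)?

register = 3

OS (2×3). Following PE[0][2] plus its west/north inputs:
  @0  [0,1]  acc 0  |  →0  ↓0
  @0  [0,2]  acc 0  |  →0  ↓0
  @1  [0,1]  acc 2  |  →1  ↓2
  @1  [0,2]  acc 0  |  →0  ↓0
  @2  [0,1]  acc 26  |  →6  ↓4
  @2  [0,2]  acc 3  |  →1  ↓3
  @3  [0,1]  acc 41  |  →3  ↓5
  @3  [0,2]  acc 21  |  →6  ↓3
  @4  [0,1]  acc 41  |  →0  ↓0
  @4  [0,2]  acc 24  |  →3  ↓1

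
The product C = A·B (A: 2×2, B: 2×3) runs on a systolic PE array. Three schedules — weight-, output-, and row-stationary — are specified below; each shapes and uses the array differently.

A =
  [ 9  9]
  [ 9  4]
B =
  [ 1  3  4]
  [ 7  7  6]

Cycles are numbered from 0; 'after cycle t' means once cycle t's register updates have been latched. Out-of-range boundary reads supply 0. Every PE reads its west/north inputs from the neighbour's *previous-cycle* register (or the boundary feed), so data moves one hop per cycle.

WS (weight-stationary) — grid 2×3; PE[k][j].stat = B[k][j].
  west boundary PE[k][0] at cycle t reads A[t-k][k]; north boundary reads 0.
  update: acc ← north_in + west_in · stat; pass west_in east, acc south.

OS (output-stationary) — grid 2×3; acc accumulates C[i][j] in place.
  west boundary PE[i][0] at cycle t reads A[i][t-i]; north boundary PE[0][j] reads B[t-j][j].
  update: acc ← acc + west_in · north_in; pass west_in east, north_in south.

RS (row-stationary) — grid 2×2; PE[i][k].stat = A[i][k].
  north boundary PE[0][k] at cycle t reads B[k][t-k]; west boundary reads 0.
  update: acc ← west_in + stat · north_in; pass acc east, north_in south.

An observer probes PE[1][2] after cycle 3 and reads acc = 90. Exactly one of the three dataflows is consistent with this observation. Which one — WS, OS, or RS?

WS (2×3 grid), PE[1][2]:
  cycle 0: PE[1][2] → acc 0, east 0, south 0
  cycle 1: PE[1][2] → acc 0, east 0, south 0
  cycle 2: PE[1][2] → acc 0, east 0, south 0
  cycle 3: PE[1][2] → acc 90, east 9, south 90
OS (2×3 grid), PE[1][2]:
  cycle 0: PE[1][2] → acc 0, east 0, south 0
  cycle 1: PE[1][2] → acc 0, east 0, south 0
  cycle 2: PE[1][2] → acc 0, east 0, south 0
  cycle 3: PE[1][2] → acc 36, east 9, south 4
— RS: 2×2 array has no PE[1][2].

dataflow = WS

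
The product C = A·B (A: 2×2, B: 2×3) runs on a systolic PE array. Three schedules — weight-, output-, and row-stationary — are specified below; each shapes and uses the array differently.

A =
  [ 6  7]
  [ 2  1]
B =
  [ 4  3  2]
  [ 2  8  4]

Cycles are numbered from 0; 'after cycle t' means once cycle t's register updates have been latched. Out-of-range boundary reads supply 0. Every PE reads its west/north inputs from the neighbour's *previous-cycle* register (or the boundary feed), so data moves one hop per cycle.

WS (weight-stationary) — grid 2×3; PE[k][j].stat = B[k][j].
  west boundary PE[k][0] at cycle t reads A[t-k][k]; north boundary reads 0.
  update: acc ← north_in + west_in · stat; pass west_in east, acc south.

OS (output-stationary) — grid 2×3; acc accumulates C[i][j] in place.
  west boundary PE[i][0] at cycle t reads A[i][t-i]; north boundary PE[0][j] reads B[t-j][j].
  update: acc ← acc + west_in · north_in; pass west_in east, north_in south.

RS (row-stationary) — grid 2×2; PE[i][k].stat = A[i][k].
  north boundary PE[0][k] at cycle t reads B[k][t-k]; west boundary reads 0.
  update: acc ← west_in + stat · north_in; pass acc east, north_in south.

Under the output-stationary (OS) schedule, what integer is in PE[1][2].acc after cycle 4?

PE[1][2].acc = 8

OS on a 2×3 grid — tracing PE[1][2] and its feeders:
  step 0 · PE0,2: acc=0; fwd→0 fwd↓0
  step 0 · PE1,1: acc=0; fwd→0 fwd↓0
  step 0 · PE1,2: acc=0; fwd→0 fwd↓0
  step 1 · PE0,2: acc=0; fwd→0 fwd↓0
  step 1 · PE1,1: acc=0; fwd→0 fwd↓0
  step 1 · PE1,2: acc=0; fwd→0 fwd↓0
  step 2 · PE0,2: acc=12; fwd→6 fwd↓2
  step 2 · PE1,1: acc=6; fwd→2 fwd↓3
  step 2 · PE1,2: acc=0; fwd→0 fwd↓0
  step 3 · PE0,2: acc=40; fwd→7 fwd↓4
  step 3 · PE1,1: acc=14; fwd→1 fwd↓8
  step 3 · PE1,2: acc=4; fwd→2 fwd↓2
  step 4 · PE0,2: acc=40; fwd→0 fwd↓0
  step 4 · PE1,1: acc=14; fwd→0 fwd↓0
  step 4 · PE1,2: acc=8; fwd→1 fwd↓4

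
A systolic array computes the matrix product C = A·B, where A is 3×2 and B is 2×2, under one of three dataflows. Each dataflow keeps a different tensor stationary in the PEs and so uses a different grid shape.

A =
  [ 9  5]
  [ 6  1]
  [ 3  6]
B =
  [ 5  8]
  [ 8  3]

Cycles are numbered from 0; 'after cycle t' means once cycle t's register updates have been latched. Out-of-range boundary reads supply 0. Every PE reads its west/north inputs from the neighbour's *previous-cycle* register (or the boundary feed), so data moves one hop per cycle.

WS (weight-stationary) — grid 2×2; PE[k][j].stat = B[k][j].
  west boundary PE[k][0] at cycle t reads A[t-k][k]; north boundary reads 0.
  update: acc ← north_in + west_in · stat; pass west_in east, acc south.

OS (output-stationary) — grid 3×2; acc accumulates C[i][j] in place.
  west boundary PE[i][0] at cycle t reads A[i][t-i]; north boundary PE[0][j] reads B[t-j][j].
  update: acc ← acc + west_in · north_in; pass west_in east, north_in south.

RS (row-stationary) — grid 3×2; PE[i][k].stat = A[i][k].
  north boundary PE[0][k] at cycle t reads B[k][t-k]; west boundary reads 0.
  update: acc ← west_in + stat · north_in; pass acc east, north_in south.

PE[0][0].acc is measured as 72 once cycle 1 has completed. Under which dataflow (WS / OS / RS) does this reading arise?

dataflow = RS

WS [2×2] PE[0][0] across cycles:
  @0  [0,0]  acc 45  |  →9  ↓45
  @1  [0,0]  acc 30  |  →6  ↓30
OS [3×2] PE[0][0] across cycles:
  @0  [0,0]  acc 45  |  →9  ↓5
  @1  [0,0]  acc 85  |  →5  ↓8
RS [3×2] PE[0][0] across cycles:
  @0  [0,0]  acc 45  |  →45  ↓5
  @1  [0,0]  acc 72  |  →72  ↓8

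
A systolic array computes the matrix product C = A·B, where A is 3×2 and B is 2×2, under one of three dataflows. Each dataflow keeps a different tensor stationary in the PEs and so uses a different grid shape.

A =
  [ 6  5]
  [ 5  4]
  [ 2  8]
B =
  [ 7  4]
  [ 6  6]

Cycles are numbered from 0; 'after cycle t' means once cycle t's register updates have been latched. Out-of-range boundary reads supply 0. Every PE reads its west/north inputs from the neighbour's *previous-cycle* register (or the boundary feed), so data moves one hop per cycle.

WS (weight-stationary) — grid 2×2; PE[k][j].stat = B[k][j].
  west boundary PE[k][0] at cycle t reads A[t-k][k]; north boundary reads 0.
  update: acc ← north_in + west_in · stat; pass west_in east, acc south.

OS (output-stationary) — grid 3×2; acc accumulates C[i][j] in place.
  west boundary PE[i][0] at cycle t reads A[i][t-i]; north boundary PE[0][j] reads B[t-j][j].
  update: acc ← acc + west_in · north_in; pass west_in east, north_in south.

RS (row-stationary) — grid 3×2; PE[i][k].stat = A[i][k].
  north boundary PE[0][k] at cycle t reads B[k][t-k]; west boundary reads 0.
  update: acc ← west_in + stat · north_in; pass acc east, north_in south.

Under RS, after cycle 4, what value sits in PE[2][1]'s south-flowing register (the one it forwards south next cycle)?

RS (3×2). Following PE[2][1] plus its west/north inputs:
  t=0 PE[1][1]: acc=0 h=0 v=0
  t=0 PE[2][0]: acc=0 h=0 v=0
  t=0 PE[2][1]: acc=0 h=0 v=0
  t=1 PE[1][1]: acc=0 h=0 v=0
  t=1 PE[2][0]: acc=0 h=0 v=0
  t=1 PE[2][1]: acc=0 h=0 v=0
  t=2 PE[1][1]: acc=59 h=59 v=6
  t=2 PE[2][0]: acc=14 h=14 v=7
  t=2 PE[2][1]: acc=0 h=0 v=0
  t=3 PE[1][1]: acc=44 h=44 v=6
  t=3 PE[2][0]: acc=8 h=8 v=4
  t=3 PE[2][1]: acc=62 h=62 v=6
  t=4 PE[1][1]: acc=0 h=0 v=0
  t=4 PE[2][0]: acc=0 h=0 v=0
  t=4 PE[2][1]: acc=56 h=56 v=6

register = 6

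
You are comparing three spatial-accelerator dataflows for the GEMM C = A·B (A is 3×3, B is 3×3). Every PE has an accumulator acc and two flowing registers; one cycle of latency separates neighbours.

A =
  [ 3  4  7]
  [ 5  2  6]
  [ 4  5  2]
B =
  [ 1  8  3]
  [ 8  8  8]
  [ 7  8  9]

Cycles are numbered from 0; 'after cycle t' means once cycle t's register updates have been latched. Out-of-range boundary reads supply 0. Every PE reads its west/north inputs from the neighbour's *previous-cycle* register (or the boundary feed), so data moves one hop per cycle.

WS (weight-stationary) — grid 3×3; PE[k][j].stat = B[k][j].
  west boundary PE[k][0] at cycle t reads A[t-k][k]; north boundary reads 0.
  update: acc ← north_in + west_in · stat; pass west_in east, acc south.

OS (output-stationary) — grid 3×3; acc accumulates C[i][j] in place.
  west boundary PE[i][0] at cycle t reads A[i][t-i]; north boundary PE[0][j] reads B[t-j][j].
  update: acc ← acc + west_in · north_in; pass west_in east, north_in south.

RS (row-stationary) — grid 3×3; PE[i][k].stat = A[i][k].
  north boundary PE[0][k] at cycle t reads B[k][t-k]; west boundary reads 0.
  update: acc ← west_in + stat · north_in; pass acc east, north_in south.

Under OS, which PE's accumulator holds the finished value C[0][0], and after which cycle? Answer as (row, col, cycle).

OS: C[0][0] accumulates in PE[0][0]:
  step 0 · PE0,0: acc=3; fwd→3 fwd↓1
  step 1 · PE0,0: acc=35; fwd→4 fwd↓8
  step 2 · PE0,0: acc=84; fwd→7 fwd↓7

(row, col, cycle) = (0, 0, 2)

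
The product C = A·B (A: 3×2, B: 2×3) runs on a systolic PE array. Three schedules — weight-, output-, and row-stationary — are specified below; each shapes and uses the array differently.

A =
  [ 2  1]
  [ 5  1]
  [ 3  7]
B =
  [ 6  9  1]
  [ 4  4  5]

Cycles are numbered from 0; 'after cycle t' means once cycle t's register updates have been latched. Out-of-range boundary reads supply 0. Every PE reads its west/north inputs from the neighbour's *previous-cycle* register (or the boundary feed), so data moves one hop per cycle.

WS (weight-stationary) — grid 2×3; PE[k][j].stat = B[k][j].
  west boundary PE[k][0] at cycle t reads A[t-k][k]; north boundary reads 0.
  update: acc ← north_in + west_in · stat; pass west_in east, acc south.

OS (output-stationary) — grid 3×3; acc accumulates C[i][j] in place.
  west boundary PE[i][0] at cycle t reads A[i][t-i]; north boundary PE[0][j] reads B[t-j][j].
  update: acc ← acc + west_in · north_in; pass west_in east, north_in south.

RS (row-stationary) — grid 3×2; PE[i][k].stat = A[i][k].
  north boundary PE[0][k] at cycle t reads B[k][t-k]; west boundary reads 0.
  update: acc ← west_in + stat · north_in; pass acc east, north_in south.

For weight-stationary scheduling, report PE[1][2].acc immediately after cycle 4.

Tracing WS — 2×3 array, target PE[1][2]:
  [0] (0,2) acc=0 (h:0 v:0)
  [0] (1,1) acc=0 (h:0 v:0)
  [0] (1,2) acc=0 (h:0 v:0)
  [1] (0,2) acc=0 (h:0 v:0)
  [1] (1,1) acc=0 (h:0 v:0)
  [1] (1,2) acc=0 (h:0 v:0)
  [2] (0,2) acc=2 (h:2 v:2)
  [2] (1,1) acc=22 (h:1 v:22)
  [2] (1,2) acc=0 (h:0 v:0)
  [3] (0,2) acc=5 (h:5 v:5)
  [3] (1,1) acc=49 (h:1 v:49)
  [3] (1,2) acc=7 (h:1 v:7)
  [4] (0,2) acc=3 (h:3 v:3)
  [4] (1,1) acc=55 (h:7 v:55)
  [4] (1,2) acc=10 (h:1 v:10)

PE[1][2].acc = 10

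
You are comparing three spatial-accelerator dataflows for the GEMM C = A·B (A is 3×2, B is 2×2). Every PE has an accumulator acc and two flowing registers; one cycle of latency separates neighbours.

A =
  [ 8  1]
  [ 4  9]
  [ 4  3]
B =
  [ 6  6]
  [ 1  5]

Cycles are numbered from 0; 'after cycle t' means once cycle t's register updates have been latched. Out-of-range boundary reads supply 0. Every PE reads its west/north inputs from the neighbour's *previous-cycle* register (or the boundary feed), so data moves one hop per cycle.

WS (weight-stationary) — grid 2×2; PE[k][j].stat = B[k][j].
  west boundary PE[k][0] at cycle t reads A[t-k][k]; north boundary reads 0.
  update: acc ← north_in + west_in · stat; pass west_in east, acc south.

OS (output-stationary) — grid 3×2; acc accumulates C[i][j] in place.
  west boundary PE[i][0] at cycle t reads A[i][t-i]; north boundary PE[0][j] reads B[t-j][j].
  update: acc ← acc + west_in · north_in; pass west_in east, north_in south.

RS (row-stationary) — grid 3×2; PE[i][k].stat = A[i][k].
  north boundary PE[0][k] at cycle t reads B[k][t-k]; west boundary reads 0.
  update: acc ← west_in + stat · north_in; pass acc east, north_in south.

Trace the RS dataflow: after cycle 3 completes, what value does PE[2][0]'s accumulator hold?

PE[2][0].acc = 24

RS on a 3×2 grid — tracing PE[2][0] and its feeders:
  step 0 · PE1,0: acc=0; fwd→0 fwd↓0
  step 0 · PE2,0: acc=0; fwd→0 fwd↓0
  step 1 · PE1,0: acc=24; fwd→24 fwd↓6
  step 1 · PE2,0: acc=0; fwd→0 fwd↓0
  step 2 · PE1,0: acc=24; fwd→24 fwd↓6
  step 2 · PE2,0: acc=24; fwd→24 fwd↓6
  step 3 · PE1,0: acc=0; fwd→0 fwd↓0
  step 3 · PE2,0: acc=24; fwd→24 fwd↓6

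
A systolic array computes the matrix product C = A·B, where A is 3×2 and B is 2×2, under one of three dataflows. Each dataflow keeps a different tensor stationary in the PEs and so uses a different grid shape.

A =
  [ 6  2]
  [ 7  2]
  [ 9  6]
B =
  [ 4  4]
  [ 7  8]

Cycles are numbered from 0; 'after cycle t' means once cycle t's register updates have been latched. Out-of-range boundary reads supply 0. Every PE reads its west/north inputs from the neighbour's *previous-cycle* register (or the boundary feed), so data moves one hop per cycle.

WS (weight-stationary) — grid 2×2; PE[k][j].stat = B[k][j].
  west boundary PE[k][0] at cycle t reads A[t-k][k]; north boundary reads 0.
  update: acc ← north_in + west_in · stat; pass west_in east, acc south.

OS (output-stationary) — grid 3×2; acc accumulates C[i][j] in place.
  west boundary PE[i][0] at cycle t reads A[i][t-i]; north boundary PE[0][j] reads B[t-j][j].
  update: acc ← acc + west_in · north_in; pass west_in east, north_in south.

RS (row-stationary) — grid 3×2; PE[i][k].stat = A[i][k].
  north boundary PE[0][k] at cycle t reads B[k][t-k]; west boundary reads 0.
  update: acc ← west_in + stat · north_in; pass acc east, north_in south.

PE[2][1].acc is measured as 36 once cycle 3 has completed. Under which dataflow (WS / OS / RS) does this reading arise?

dataflow = OS

— WS: 2×2 array has no PE[2][1].
Under OS (3×2), PE[2][1]:
  after 0 — PE[2][1] acc=0, pass-E 0, pass-S 0
  after 1 — PE[2][1] acc=0, pass-E 0, pass-S 0
  after 2 — PE[2][1] acc=0, pass-E 0, pass-S 0
  after 3 — PE[2][1] acc=36, pass-E 9, pass-S 4
Under RS (3×2), PE[2][1]:
  after 0 — PE[2][1] acc=0, pass-E 0, pass-S 0
  after 1 — PE[2][1] acc=0, pass-E 0, pass-S 0
  after 2 — PE[2][1] acc=0, pass-E 0, pass-S 0
  after 3 — PE[2][1] acc=78, pass-E 78, pass-S 7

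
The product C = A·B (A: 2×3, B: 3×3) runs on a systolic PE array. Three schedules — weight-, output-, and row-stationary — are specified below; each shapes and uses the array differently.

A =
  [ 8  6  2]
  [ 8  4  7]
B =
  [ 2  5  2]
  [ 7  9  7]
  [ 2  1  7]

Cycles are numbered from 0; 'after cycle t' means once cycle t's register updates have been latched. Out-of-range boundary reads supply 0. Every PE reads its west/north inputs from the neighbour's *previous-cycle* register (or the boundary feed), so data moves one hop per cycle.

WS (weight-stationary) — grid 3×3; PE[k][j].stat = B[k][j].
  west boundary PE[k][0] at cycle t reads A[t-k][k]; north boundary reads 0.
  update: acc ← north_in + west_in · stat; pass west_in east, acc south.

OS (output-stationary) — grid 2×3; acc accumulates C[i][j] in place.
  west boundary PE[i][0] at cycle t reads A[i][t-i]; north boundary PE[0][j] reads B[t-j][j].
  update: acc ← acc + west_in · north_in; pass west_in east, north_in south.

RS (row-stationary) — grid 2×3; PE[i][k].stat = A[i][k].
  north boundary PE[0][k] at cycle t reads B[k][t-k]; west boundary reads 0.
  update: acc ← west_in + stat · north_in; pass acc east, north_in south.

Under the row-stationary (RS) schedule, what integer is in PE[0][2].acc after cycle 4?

PE[0][2].acc = 72

RS on a 2×3 grid — tracing PE[0][2] and its feeders:
  cycle 0: PE[0][1] → acc 0, east 0, south 0
  cycle 0: PE[0][2] → acc 0, east 0, south 0
  cycle 1: PE[0][1] → acc 58, east 58, south 7
  cycle 1: PE[0][2] → acc 0, east 0, south 0
  cycle 2: PE[0][1] → acc 94, east 94, south 9
  cycle 2: PE[0][2] → acc 62, east 62, south 2
  cycle 3: PE[0][1] → acc 58, east 58, south 7
  cycle 3: PE[0][2] → acc 96, east 96, south 1
  cycle 4: PE[0][1] → acc 0, east 0, south 0
  cycle 4: PE[0][2] → acc 72, east 72, south 7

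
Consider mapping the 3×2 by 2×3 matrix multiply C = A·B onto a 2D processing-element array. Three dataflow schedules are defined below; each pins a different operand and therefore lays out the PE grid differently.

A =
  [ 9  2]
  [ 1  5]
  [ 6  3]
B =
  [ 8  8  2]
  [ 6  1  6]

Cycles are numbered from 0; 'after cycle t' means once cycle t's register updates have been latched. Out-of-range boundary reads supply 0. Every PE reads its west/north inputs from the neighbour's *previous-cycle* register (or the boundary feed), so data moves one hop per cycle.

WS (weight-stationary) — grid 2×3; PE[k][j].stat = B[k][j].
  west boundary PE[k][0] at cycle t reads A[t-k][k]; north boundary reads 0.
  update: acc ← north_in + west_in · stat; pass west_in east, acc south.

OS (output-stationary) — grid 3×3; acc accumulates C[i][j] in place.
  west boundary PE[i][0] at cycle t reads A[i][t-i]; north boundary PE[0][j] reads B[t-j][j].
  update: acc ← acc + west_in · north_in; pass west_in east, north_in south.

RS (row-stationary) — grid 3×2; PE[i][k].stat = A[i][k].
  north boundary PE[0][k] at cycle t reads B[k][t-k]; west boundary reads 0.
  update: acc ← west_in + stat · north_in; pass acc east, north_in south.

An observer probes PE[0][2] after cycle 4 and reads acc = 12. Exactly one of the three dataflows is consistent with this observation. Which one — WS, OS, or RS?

dataflow = WS

Under WS (2×3), PE[0][2]:
  t=0 PE[0][2]: acc=0 h=0 v=0
  t=1 PE[0][2]: acc=0 h=0 v=0
  t=2 PE[0][2]: acc=18 h=9 v=18
  t=3 PE[0][2]: acc=2 h=1 v=2
  t=4 PE[0][2]: acc=12 h=6 v=12
Under OS (3×3), PE[0][2]:
  t=0 PE[0][2]: acc=0 h=0 v=0
  t=1 PE[0][2]: acc=0 h=0 v=0
  t=2 PE[0][2]: acc=18 h=9 v=2
  t=3 PE[0][2]: acc=30 h=2 v=6
  t=4 PE[0][2]: acc=30 h=0 v=0
RS (3×2): PE[0][2] does not exist.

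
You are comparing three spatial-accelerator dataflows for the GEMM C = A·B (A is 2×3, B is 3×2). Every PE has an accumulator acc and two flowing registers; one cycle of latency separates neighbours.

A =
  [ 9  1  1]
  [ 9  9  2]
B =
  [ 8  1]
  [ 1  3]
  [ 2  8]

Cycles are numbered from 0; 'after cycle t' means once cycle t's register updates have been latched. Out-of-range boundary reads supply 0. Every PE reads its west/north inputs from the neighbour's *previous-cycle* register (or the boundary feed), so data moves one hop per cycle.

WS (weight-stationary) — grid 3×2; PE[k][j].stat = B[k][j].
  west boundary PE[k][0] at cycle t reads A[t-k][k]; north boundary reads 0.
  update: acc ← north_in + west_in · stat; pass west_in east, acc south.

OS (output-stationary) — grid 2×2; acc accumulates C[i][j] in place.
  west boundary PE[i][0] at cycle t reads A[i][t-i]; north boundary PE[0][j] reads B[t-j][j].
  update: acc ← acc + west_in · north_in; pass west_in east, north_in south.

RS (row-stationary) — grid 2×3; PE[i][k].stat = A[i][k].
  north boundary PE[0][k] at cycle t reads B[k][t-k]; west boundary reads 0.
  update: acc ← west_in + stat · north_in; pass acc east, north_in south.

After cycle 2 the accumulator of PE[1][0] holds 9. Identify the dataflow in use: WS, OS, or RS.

WS [3×2] PE[1][0] across cycles:
  c0 r1c0: 0 / 0 / 0
  c1 r1c0: 73 / 1 / 73
  c2 r1c0: 81 / 9 / 81
OS [2×2] PE[1][0] across cycles:
  c0 r1c0: 0 / 0 / 0
  c1 r1c0: 72 / 9 / 8
  c2 r1c0: 81 / 9 / 1
RS [2×3] PE[1][0] across cycles:
  c0 r1c0: 0 / 0 / 0
  c1 r1c0: 72 / 72 / 8
  c2 r1c0: 9 / 9 / 1

dataflow = RS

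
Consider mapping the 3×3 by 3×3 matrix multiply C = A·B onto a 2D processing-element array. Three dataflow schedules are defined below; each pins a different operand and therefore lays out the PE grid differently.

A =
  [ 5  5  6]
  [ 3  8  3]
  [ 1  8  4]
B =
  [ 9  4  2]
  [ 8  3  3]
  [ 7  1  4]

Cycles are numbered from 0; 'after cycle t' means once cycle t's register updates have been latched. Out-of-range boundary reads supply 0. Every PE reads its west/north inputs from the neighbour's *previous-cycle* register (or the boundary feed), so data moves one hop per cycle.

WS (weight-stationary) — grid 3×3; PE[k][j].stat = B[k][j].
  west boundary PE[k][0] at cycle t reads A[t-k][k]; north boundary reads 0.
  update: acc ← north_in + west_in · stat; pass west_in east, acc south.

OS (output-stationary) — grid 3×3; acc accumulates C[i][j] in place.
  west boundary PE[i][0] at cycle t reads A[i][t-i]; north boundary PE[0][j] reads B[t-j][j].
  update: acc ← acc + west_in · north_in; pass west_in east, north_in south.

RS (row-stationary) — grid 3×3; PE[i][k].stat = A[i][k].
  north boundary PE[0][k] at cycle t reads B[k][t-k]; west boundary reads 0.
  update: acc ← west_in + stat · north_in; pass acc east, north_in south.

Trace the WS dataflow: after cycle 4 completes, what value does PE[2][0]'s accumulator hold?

WS on a 3×3 grid — tracing PE[2][0] and its feeders:
  c0 r1c0: 0 / 0 / 0
  c0 r2c0: 0 / 0 / 0
  c1 r1c0: 85 / 5 / 85
  c1 r2c0: 0 / 0 / 0
  c2 r1c0: 91 / 8 / 91
  c2 r2c0: 127 / 6 / 127
  c3 r1c0: 73 / 8 / 73
  c3 r2c0: 112 / 3 / 112
  c4 r1c0: 0 / 0 / 0
  c4 r2c0: 101 / 4 / 101

PE[2][0].acc = 101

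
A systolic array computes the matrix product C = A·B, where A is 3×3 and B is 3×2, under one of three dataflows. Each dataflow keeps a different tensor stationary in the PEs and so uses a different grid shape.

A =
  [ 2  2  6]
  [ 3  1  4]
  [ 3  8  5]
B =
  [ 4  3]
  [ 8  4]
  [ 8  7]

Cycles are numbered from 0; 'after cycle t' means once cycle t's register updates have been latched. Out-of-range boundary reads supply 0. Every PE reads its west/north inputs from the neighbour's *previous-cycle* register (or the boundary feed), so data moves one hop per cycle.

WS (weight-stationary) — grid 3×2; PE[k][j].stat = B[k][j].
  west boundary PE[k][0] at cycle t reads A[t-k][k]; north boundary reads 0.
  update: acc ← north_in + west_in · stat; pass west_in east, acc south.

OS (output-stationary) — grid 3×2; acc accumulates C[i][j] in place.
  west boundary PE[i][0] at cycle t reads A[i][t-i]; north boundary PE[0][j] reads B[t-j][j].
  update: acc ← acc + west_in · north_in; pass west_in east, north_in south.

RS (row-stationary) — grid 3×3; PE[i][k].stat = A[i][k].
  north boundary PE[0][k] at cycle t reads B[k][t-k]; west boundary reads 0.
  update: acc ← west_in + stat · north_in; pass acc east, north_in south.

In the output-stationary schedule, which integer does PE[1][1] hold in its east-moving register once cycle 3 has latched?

OS on a 3×2 grid — tracing PE[1][1] and its feeders:
  0: (0,1).acc=0  regs=<0,0>
  0: (1,0).acc=0  regs=<0,0>
  0: (1,1).acc=0  regs=<0,0>
  1: (0,1).acc=6  regs=<2,3>
  1: (1,0).acc=12  regs=<3,4>
  1: (1,1).acc=0  regs=<0,0>
  2: (0,1).acc=14  regs=<2,4>
  2: (1,0).acc=20  regs=<1,8>
  2: (1,1).acc=9  regs=<3,3>
  3: (0,1).acc=56  regs=<6,7>
  3: (1,0).acc=52  regs=<4,8>
  3: (1,1).acc=13  regs=<1,4>

register = 1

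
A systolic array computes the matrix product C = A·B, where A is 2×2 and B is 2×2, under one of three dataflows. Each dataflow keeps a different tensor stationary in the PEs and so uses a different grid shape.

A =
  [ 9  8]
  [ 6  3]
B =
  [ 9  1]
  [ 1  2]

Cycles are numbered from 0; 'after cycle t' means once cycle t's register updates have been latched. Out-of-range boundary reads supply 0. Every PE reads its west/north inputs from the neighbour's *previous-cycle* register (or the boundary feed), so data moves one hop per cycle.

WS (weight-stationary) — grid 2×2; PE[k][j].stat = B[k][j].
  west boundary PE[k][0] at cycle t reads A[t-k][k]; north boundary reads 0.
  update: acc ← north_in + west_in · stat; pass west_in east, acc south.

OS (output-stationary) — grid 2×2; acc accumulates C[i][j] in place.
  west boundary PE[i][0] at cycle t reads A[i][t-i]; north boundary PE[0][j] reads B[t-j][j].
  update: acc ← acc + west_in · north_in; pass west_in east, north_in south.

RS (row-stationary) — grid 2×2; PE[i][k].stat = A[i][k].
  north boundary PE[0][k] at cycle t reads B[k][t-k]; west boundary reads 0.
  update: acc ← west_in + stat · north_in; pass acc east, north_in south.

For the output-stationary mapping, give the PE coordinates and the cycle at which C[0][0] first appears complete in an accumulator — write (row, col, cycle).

(row, col, cycle) = (0, 0, 1)

OS: C[0][0] accumulates in PE[0][0]:
  t=0 PE[0][0]: acc=81 h=9 v=9
  t=1 PE[0][0]: acc=89 h=8 v=1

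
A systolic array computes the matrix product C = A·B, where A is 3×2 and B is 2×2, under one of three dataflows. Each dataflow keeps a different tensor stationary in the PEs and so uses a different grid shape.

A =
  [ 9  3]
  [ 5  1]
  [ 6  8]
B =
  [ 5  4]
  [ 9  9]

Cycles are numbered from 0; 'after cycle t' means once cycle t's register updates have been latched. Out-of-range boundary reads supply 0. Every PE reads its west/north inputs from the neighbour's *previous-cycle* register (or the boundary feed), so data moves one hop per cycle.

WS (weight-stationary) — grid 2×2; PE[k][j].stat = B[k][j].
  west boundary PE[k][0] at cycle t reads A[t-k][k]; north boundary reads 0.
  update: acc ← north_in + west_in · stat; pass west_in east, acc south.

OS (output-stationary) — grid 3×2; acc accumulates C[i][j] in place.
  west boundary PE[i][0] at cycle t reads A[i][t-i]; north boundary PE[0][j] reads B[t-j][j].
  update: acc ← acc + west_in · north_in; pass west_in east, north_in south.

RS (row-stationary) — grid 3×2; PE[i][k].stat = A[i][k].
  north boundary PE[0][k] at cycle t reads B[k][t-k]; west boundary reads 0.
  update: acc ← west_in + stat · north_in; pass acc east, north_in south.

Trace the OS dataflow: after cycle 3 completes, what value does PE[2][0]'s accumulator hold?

Tracing OS — 3×2 array, target PE[2][0]:
  c0 r1c0: 0 / 0 / 0
  c0 r2c0: 0 / 0 / 0
  c1 r1c0: 25 / 5 / 5
  c1 r2c0: 0 / 0 / 0
  c2 r1c0: 34 / 1 / 9
  c2 r2c0: 30 / 6 / 5
  c3 r1c0: 34 / 0 / 0
  c3 r2c0: 102 / 8 / 9

PE[2][0].acc = 102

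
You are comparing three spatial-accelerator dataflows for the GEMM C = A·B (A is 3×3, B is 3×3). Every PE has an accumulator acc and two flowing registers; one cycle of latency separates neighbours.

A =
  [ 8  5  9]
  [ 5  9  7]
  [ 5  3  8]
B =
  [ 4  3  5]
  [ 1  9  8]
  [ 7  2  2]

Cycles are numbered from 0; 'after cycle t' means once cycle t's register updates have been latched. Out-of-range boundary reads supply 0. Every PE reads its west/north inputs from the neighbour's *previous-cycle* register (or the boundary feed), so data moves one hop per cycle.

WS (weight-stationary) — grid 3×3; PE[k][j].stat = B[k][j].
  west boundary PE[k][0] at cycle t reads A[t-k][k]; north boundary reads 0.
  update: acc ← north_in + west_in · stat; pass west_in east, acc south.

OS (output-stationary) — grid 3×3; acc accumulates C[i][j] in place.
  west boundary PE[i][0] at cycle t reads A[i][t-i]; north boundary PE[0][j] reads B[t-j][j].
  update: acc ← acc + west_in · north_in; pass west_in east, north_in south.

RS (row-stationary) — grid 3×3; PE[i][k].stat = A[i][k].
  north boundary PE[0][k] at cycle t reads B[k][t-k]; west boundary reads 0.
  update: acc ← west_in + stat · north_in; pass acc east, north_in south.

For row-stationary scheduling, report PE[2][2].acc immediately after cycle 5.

PE[2][2].acc = 58

RS on a 3×3 grid — tracing PE[2][2] and its feeders:
  0: (1,2).acc=0  regs=<0,0>
  0: (2,1).acc=0  regs=<0,0>
  0: (2,2).acc=0  regs=<0,0>
  1: (1,2).acc=0  regs=<0,0>
  1: (2,1).acc=0  regs=<0,0>
  1: (2,2).acc=0  regs=<0,0>
  2: (1,2).acc=0  regs=<0,0>
  2: (2,1).acc=0  regs=<0,0>
  2: (2,2).acc=0  regs=<0,0>
  3: (1,2).acc=78  regs=<78,7>
  3: (2,1).acc=23  regs=<23,1>
  3: (2,2).acc=0  regs=<0,0>
  4: (1,2).acc=110  regs=<110,2>
  4: (2,1).acc=42  regs=<42,9>
  4: (2,2).acc=79  regs=<79,7>
  5: (1,2).acc=111  regs=<111,2>
  5: (2,1).acc=49  regs=<49,8>
  5: (2,2).acc=58  regs=<58,2>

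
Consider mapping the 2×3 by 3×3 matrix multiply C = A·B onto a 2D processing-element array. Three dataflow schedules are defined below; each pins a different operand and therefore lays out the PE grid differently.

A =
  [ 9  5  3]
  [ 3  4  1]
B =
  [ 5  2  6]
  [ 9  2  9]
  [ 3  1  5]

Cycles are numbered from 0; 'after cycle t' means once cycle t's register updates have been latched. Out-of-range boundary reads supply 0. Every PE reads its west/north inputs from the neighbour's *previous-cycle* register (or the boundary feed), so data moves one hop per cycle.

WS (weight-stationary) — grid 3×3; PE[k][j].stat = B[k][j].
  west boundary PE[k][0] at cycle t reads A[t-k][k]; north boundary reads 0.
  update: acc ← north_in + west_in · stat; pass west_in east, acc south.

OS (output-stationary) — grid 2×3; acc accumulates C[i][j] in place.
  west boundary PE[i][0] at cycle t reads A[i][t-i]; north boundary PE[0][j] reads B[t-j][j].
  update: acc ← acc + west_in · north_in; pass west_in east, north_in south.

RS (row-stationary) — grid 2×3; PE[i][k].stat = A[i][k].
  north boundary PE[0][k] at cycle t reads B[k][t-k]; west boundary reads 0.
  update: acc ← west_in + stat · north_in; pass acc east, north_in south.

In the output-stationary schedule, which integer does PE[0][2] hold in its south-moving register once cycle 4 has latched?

OS (2×3). Following PE[0][2] plus its west/north inputs:
  0: (0,1).acc=0  regs=<0,0>
  0: (0,2).acc=0  regs=<0,0>
  1: (0,1).acc=18  regs=<9,2>
  1: (0,2).acc=0  regs=<0,0>
  2: (0,1).acc=28  regs=<5,2>
  2: (0,2).acc=54  regs=<9,6>
  3: (0,1).acc=31  regs=<3,1>
  3: (0,2).acc=99  regs=<5,9>
  4: (0,1).acc=31  regs=<0,0>
  4: (0,2).acc=114  regs=<3,5>

register = 5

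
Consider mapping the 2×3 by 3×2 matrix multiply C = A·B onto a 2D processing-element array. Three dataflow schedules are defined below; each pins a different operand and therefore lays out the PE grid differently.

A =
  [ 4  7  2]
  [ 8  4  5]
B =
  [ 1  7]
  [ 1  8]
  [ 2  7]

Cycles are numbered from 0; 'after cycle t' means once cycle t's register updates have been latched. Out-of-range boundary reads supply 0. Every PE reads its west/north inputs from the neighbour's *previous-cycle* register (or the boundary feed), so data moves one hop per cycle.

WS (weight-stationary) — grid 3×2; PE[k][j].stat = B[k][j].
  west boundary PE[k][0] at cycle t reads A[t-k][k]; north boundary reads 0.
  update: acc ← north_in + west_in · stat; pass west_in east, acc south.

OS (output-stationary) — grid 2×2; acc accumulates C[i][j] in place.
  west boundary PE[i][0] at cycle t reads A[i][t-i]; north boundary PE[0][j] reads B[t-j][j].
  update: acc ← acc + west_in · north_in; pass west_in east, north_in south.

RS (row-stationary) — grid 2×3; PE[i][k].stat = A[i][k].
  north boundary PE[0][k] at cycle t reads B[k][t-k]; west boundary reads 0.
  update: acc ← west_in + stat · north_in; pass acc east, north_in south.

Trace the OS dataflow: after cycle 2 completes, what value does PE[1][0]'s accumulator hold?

OS 2×2: PE[1][0] cycle-by-cycle (with neighbour feeds):
  after 0 — PE[0][0] acc=4, pass-E 4, pass-S 1
  after 0 — PE[1][0] acc=0, pass-E 0, pass-S 0
  after 1 — PE[0][0] acc=11, pass-E 7, pass-S 1
  after 1 — PE[1][0] acc=8, pass-E 8, pass-S 1
  after 2 — PE[0][0] acc=15, pass-E 2, pass-S 2
  after 2 — PE[1][0] acc=12, pass-E 4, pass-S 1

PE[1][0].acc = 12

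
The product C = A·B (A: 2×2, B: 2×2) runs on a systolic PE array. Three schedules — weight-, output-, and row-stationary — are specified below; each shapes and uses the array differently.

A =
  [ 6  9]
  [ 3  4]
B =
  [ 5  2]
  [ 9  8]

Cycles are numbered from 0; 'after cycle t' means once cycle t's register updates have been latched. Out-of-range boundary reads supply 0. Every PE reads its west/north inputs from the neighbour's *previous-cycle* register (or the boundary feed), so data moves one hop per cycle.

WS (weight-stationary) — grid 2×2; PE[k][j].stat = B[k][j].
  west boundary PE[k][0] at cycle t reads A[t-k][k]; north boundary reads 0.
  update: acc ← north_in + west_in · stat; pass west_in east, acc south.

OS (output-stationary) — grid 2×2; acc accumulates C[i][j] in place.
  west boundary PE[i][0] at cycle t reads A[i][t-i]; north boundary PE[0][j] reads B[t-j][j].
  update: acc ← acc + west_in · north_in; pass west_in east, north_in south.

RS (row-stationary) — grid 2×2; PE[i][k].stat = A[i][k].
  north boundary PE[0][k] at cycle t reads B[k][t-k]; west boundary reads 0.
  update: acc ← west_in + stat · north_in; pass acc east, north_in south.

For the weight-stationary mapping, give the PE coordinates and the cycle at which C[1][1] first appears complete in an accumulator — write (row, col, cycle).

(row, col, cycle) = (1, 1, 3)

Under WS, C[1][1] lands at PE[1][1]:
  @0  [1,1]  acc 0  |  →0  ↓0
  @1  [1,1]  acc 0  |  →0  ↓0
  @2  [1,1]  acc 84  |  →9  ↓84
  @3  [1,1]  acc 38  |  →4  ↓38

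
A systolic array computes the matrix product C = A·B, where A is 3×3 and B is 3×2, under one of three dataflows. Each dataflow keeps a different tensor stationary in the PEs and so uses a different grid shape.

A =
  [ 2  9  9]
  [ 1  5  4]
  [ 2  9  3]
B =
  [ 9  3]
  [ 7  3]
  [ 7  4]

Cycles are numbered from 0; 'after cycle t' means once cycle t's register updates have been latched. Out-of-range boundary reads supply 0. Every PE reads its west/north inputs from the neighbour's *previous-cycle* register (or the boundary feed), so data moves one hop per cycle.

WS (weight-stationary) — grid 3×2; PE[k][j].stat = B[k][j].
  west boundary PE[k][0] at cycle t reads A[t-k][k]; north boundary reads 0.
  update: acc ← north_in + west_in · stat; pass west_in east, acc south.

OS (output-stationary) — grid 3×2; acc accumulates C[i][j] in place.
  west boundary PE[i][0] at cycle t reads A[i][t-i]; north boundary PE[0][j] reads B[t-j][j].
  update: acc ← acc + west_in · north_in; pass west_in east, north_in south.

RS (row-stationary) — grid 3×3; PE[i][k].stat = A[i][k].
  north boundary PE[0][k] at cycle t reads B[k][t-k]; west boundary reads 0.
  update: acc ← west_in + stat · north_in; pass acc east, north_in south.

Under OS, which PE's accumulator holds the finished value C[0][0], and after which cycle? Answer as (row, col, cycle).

Under OS, C[0][0] lands at PE[0][0]:
  t=0 PE[0][0]: acc=18 h=2 v=9
  t=1 PE[0][0]: acc=81 h=9 v=7
  t=2 PE[0][0]: acc=144 h=9 v=7

(row, col, cycle) = (0, 0, 2)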